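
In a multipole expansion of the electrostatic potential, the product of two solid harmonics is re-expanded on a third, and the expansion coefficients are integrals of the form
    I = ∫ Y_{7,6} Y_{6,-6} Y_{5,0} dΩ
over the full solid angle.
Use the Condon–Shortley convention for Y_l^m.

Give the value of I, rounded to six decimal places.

Checks pass: Σm=0; 18 even; l₃=5∈[1,13].
(2·7+1)(2·6+1)(2·5+1) = 2145
Δ: 8! 6! 4! / 19! → 1/174594420
sum: t=2:+1/4147200 t=3:−1/207360 t=4:+1/82944 t=5:−1/207360 t=6:+1/4147200 = 1/345600
3j²(7 6 5; 0 0 0) = Δ·Π!·Σ² = 420/46189  (sign -1)
sum: t=0:+1/116121600 = 1/116121600
3j²(7 6 5; 6 -6 0) = Δ·Π!·Σ² = 165/9044  (sign -1)
combine: 4πI² = 2145·420/46189·165/9044 = 37125/104329
take √, sign +1: I = 0.16827739

0.168277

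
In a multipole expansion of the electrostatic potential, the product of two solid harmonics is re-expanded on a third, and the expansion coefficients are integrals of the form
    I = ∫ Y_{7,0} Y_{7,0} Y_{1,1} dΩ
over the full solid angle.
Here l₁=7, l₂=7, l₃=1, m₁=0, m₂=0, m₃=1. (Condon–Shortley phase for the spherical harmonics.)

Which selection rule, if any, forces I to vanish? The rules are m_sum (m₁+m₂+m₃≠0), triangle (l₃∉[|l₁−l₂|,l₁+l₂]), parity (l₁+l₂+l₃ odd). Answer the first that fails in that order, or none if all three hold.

m₁+m₂+m₃ = 0 + 0 + 1 = 1  ✗
triangle: |7−7|=0 ≤ l₃=1 ≤ 7+7=14
parity: l₁+l₂+l₃ = 15 is odd

m_sum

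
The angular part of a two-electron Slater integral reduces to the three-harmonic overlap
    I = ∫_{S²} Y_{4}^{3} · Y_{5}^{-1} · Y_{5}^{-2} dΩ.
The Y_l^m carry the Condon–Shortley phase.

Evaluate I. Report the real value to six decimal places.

m-sum 0 ✓  L=14 even ✓  1≤5≤9 ✓
Π(2lᵢ+1) = 9×11×11 = 1089
triangle coeff Δ(4,5,5) = 1/3153150
Σ_t [0,4]: t=0:+1/69120 t=1:−1/1728 t=2:+1/576 t=3:−1/1728 t=4:+1/69120 = 7/11520
(3j)²=2/143 [(4 5 5; 0 0 0)], sign=-1
Σ_t [0,1]: t=0:+1/6912 t=1:−1/5184 = -1/20736
(3j)²=5/2574 [(4 5 5; 3 -1 -2)], sign=+1
⇒ 4πI² = 5/169
I = (-1)√(5/169/(4π)) = -0.04852178

-0.048522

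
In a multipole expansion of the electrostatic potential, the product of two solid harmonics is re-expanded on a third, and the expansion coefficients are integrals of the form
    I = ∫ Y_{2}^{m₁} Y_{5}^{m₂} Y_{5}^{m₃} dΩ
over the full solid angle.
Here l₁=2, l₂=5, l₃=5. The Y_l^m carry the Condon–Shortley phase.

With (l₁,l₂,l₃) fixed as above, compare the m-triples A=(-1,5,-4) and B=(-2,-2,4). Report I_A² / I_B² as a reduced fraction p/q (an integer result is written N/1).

15/8

l's match ⇒ only the (l;m) 3-j factors differ between A and B.
A: triangle coeff Δ(2,5,5) = 1/38610; Σ_t [2,2]: t=2:+1/80640 = 1/80640; (3j)²=9/286 [(2 5 5; -1 5 -4)], sign=-1
B: triangle coeff Δ(2,5,5) = 1/38610; Σ_t [2,2]: t=2:+1/20160 = 1/20160; (3j)²=12/715 [(2 5 5; -2 -2 4)], sign=-1
I_A²/I_B² = (9/286)/(12/715) = 15/8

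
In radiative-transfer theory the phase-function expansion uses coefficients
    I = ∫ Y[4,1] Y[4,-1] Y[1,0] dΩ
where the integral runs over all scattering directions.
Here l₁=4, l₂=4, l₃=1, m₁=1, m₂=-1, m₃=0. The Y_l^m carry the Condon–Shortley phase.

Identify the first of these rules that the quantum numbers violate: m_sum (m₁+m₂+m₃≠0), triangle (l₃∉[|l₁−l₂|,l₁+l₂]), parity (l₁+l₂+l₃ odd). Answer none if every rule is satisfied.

parity

azimuthal sum: 1 − 1 + 0 = 0  ✓
0 ≤ 1 ≤ 8 (triangle on l)  ✓
L = 4 + 4 + 1 = 9 (odd)  ✗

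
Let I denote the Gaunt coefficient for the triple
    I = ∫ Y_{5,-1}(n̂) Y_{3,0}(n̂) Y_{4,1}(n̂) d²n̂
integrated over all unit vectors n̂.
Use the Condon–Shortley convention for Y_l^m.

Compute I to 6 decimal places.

m-sum 0 ✓  L=12 even ✓  2≤4≤8 ✓
Π(2lᵢ+1) = 11×7×9 = 693
triangle coeff Δ(5,3,4) = 1/180180
Σ_t [1,3]: t=1:−1/576 t=2:+1/144 t=3:−1/576 = 1/288
(3j)²=20/1001 [(5 3 4; 0 0 0)], sign=+1
Σ_t [1,3]: t=1:−1/1440 t=2:+1/192 t=3:−1/432 = 19/8640
(3j)²=361/30030 [(5 3 4; -1 0 1)], sign=-1
⇒ 4πI² = 2166/13013
I = (-1)√(2166/13013/(4π)) = -0.11508947

-0.115089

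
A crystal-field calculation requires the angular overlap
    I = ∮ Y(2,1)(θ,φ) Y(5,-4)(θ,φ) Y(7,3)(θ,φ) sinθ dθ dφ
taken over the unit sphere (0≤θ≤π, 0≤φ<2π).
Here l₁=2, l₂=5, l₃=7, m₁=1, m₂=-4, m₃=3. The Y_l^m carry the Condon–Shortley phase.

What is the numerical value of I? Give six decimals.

Rules hold: Σm=0, L=14 even, 3≤7≤7.
N = 5·11·15 = 825
Δ = 0!·4!·10!/15! = 1/15015
Racah Σ t=0..0: t=0:+1/57600 = 1/57600
⇒ 3j(2 5 7; 0 0 0)² = 21/715, sgn -1
Racah Σ t=0..0: t=0:+1/2177280 = 1/2177280
⇒ 3j(2 5 7; 1 -4 3)² = 8/3003, sgn +1
4πI² = N·(3j₀)²·(3jₘ)² = 120/1859
I = -1·√(0.0645508/4π) = -0.07167142

-0.071671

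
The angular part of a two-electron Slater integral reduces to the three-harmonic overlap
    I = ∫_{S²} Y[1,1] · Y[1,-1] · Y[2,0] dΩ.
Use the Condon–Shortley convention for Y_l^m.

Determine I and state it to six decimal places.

Checks pass: Σm=0; 4 even; l₃=2∈[0,2].
(2·1+1)(2·1+1)(2·2+1) = 45
Δ: 0! 2! 2! / 5! → 1/30
sum: t=0:+1/1 = 1/1
3j²(1 1 2; 0 0 0) = Δ·Π!·Σ² = 2/15  (sign +1)
sum: t=0:+1/4 = 1/4
3j²(1 1 2; 1 -1 0) = Δ·Π!·Σ² = 1/30  (sign +1)
combine: 4πI² = 45·2/15·1/30 = 1/5
take √, sign +1: I = 0.12615663

0.126157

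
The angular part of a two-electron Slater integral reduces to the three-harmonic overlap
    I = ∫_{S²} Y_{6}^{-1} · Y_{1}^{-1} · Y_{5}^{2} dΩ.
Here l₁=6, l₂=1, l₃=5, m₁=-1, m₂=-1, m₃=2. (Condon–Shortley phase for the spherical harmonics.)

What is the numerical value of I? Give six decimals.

-0.129207

Checks pass: Σm=0; 12 even; l₃=5∈[5,7].
(2·6+1)(2·1+1)(2·5+1) = 429
Δ: 2! 10! 0! / 13! → 1/858
sum: t=1:−1/14400 = -1/14400
3j²(6 1 5; 0 0 0) = Δ·Π!·Σ² = 6/143  (sign +1)
sum: t=0:+1/60480 = 1/60480
3j²(6 1 5; -1 -1 2) = Δ·Π!·Σ² = 5/429  (sign -1)
combine: 4πI² = 429·6/143·5/429 = 30/143
take √, sign -1: I = -0.12920749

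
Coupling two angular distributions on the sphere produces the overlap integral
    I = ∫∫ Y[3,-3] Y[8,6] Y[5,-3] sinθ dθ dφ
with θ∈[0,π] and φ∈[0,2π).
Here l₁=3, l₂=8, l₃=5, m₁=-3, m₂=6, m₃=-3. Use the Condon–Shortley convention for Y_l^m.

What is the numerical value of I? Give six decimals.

m-sum 0 ✓  L=16 even ✓  5≤5≤11 ✓
Π(2lᵢ+1) = 7×17×11 = 1309
triangle coeff Δ(3,8,5) = 1/136136
Σ_t [3,3]: t=3:−1/518400 = -1/518400
(3j)²=56/2431 [(3 8 5; 0 0 0)], sign=+1
Σ_t [6,6]: t=6:+1/58060800 = 1/58060800
(3j)²=3/136 [(3 8 5; -3 6 -3)], sign=+1
⇒ 4πI² = 147/221
I = (+1)√(147/221/(4π)) = 0.23006873

0.230069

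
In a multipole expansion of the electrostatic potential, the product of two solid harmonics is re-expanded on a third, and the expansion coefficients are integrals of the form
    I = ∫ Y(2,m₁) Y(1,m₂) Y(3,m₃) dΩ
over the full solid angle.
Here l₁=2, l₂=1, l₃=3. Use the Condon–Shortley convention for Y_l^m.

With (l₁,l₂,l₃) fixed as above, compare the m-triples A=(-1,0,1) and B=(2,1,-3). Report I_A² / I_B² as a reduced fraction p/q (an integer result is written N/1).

8/15

Shared (l₁,l₂,l₃)=(2,1,3): N and (l;000)² cancel in I_A²/I_B².
A: Δ = 0!·4!·2!/7! = 1/105; Racah Σ t=0..0: t=0:+1/6 = 1/6; ⇒ 3j(2 1 3; -1 0 1)² = 8/105, sgn +1
B: Δ = 0!·4!·2!/7! = 1/105; Racah Σ t=0..0: t=0:+1/48 = 1/48; ⇒ 3j(2 1 3; 2 1 -3)² = 1/7, sgn +1
I_A²/I_B² = (8/105)/(1/7) = 8/15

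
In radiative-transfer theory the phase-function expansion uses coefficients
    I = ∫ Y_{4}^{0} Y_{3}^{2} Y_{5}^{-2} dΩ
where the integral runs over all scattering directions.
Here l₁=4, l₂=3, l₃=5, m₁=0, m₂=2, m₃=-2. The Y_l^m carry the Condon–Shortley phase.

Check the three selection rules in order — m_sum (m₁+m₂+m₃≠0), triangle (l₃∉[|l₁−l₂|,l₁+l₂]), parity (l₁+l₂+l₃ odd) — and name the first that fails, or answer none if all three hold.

Σmᵢ = 0  ✓
l₃∈[|l₁−l₂|,l₁+l₂]=[1,7], have l₃=5  ✓
Σlᵢ = 12 ⇒ even  ✓

none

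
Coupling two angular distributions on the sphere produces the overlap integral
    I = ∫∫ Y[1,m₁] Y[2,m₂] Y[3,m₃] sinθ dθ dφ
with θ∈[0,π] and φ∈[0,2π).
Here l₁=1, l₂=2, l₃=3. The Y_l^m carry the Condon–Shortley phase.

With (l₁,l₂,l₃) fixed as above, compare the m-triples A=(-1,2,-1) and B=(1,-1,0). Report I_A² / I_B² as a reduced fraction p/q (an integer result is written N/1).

l's match ⇒ only the (l;m) 3-j factors differ between A and B.
A: triangle coeff Δ(1,2,3) = 1/105; Σ_t [0,0]: t=0:+1/48 = 1/48; (3j)²=1/105 [(1 2 3; -1 2 -1)], sign=+1
B: triangle coeff Δ(1,2,3) = 1/105; Σ_t [0,0]: t=0:+1/12 = 1/12; (3j)²=1/35 [(1 2 3; 1 -1 0)], sign=-1
I_A²/I_B² = (1/105)/(1/35) = 1/3

1/3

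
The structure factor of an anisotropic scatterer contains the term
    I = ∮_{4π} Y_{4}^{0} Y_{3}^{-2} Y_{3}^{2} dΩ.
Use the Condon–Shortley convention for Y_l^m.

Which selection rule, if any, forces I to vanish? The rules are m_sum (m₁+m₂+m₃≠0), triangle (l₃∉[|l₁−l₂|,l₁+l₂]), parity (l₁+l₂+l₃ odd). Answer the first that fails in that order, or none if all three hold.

azimuthal sum: 0 − 2 + 2 = 0  ✓
1 ≤ 3 ≤ 7 (triangle on l)  ✓
L = 4 + 3 + 3 = 10 (even)  ✓

none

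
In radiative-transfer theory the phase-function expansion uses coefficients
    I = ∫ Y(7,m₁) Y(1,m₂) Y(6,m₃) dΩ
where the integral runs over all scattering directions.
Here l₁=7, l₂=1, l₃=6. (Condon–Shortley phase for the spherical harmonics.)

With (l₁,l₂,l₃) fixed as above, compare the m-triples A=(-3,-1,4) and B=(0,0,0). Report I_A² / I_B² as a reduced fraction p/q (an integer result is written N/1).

l's match ⇒ only the (l;m) 3-j factors differ between A and B.
A: triangle coeff Δ(7,1,6) = 1/1365; Σ_t [0,0]: t=0:+1/14515200 = 1/14515200; (3j)²=2/455 [(7 1 6; -3 -1 4)], sign=+1
B: triangle coeff Δ(7,1,6) = 1/1365; Σ_t [1,1]: t=1:−1/518400 = -1/518400; (3j)²=7/195 [(7 1 6; 0 0 0)], sign=-1
I_A²/I_B² = (2/455)/(7/195) = 6/49

6/49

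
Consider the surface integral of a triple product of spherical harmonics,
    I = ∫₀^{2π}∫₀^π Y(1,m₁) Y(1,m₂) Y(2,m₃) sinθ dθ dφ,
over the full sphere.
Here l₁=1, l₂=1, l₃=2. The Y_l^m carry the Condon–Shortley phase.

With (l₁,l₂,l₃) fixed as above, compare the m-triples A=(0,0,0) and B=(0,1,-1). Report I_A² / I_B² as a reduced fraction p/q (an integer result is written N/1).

4/3

l's match ⇒ only the (l;m) 3-j factors differ between A and B.
A: triangle coeff Δ(1,1,2) = 1/30; Σ_t [0,0]: t=0:+1/1 = 1/1; (3j)²=2/15 [(1 1 2; 0 0 0)], sign=+1
B: triangle coeff Δ(1,1,2) = 1/30; Σ_t [0,0]: t=0:+1/2 = 1/2; (3j)²=1/10 [(1 1 2; 0 1 -1)], sign=-1
I_A²/I_B² = (2/15)/(1/10) = 4/3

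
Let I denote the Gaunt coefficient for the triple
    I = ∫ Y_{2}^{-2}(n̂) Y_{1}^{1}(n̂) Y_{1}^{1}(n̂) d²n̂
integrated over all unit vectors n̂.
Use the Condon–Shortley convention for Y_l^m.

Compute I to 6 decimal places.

m-sum 0 ✓  L=4 even ✓  1≤1≤3 ✓
Π(2lᵢ+1) = 5×3×3 = 45
triangle coeff Δ(2,1,1) = 1/30
Σ_t [1,1]: t=1:−1/1 = -1/1
(3j)²=2/15 [(2 1 1; 0 0 0)], sign=+1
Σ_t [2,2]: t=2:+1/4 = 1/4
(3j)²=1/5 [(2 1 1; -2 1 1)], sign=+1
⇒ 4πI² = 6/5
I = (+1)√(6/5/(4π)) = 0.30901936

0.309019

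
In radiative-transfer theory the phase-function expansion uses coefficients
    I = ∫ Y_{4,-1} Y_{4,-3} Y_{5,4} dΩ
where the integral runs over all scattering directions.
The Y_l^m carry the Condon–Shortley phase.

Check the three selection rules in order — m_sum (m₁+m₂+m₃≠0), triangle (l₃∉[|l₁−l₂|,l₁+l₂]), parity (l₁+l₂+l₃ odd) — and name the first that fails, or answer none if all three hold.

Σmᵢ = 0  ✓
l₃∈[|l₁−l₂|,l₁+l₂]=[0,8], have l₃=5  ✓
Σlᵢ = 13 ⇒ odd  ✗

parity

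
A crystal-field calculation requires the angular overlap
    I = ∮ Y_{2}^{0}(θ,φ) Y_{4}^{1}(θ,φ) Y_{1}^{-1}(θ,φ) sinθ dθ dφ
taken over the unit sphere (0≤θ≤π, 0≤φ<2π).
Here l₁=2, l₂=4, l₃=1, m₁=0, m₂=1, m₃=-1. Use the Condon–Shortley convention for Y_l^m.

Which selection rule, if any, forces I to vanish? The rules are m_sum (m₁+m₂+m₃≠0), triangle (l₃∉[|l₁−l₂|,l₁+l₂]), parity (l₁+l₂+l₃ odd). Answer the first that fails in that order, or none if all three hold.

triangle

azimuthal sum: 0 + 1 − 1 = 0  ✓
2 ≤ 1 ≤ 6 (triangle on l)  ✗
L = 2 + 4 + 1 = 7 (odd)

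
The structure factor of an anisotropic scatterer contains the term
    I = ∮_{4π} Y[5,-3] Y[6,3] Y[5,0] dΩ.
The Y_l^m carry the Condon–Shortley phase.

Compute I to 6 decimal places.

Checks pass: Σm=0; 16 even; l₃=5∈[1,11].
(2·5+1)(2·6+1)(2·5+1) = 1573
Δ: 6! 4! 6! / 17! → 1/28588560
sum: t=1:−1/345600 t=2:+1/13824 t=3:−1/5184 t=4:+1/13824 t=5:−1/345600 = -7/129600
3j²(5 6 5; 0 0 0) = Δ·Π!·Σ² = 80/7293  (sign +1)
sum: t=4:+1/138240 t=5:−1/34560 t=6:+1/103680 = -1/82944
3j²(5 6 5; -3 3 0) = Δ·Π!·Σ² = 125/9724  (sign +1)
combine: 4πI² = 1573·80/7293·125/9724 = 2500/11271
take √, sign +1: I = 0.13285682

0.132857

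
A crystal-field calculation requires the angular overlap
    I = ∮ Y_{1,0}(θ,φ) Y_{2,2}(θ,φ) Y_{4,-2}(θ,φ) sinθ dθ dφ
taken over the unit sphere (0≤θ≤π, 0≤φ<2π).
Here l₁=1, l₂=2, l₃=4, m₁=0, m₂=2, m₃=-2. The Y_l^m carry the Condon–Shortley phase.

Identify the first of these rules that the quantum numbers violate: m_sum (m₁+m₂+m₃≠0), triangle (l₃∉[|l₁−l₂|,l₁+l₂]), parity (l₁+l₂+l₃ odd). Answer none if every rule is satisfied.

triangle

Σmᵢ = 0  ✓
l₃∈[|l₁−l₂|,l₁+l₂]=[1,3], have l₃=4  ✗
Σlᵢ = 7 ⇒ odd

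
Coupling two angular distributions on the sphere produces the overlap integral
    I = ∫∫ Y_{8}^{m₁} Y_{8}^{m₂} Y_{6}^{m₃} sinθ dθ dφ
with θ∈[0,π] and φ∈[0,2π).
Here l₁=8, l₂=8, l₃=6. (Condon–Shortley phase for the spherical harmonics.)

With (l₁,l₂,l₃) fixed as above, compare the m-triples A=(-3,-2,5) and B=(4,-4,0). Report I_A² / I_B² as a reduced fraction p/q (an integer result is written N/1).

Same 8,8,6: normalisation and zero-m 3j drop out of the ratio.
A: Δ: 10! 6! 6! / 23! → 1/13742520792; sum: t=5:−1/1244160000 t=6:+1/1492992000 = -1/7464960000; 3j²(8 8 6; -3 -2 5) = Δ·Π!·Σ² = 63/96577  (sign +1)
B: Δ: 10! 6! 6! / 23! → 1/13742520792; sum: t=0:+1/8360755200 t=1:−1/470292480 t=2:+1/185794560 t=3:−1/435456000 t=4:+1/8957952000 = 1/839808000; 3j²(8 8 6; 4 -4 0) = Δ·Π!·Σ² = 2048/289731  (sign +1)
I_A²/I_B² = (63/96577)/(2048/289731) = 189/2048

189/2048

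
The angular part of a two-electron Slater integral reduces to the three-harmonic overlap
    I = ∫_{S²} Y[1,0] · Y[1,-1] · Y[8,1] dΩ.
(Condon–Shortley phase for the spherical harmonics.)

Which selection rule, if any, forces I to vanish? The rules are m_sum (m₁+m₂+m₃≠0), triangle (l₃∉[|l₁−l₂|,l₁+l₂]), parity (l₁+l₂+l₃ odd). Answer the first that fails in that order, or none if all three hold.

Σmᵢ = 0  ✓
l₃∈[|l₁−l₂|,l₁+l₂]=[0,2], have l₃=8  ✗
Σlᵢ = 10 ⇒ even

triangle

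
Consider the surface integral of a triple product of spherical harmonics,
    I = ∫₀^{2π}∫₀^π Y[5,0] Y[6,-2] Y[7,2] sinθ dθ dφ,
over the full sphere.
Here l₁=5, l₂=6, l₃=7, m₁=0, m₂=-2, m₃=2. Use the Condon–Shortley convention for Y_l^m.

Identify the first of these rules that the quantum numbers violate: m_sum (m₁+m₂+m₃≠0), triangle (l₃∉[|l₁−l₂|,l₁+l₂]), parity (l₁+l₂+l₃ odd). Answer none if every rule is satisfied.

m₁+m₂+m₃ = 0 − 2 + 2 = 0  ✓
triangle: |5−6|=1 ≤ l₃=7 ≤ 5+6=11  ✓
parity: l₁+l₂+l₃ = 18 is even  ✓

none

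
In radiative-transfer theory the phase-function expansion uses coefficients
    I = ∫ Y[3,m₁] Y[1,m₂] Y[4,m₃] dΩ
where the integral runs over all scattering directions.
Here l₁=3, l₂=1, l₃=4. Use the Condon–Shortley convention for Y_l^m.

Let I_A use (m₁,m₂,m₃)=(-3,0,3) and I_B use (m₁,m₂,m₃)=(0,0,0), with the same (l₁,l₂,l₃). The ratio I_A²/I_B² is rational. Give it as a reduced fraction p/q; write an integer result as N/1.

Same 3,1,4: normalisation and zero-m 3j drop out of the ratio.
A: Δ: 0! 6! 2! / 9! → 1/252; sum: t=0:+1/720 = 1/720; 3j²(3 1 4; -3 0 3) = Δ·Π!·Σ² = 1/36  (sign -1)
B: Δ: 0! 6! 2! / 9! → 1/252; sum: t=0:+1/36 = 1/36; 3j²(3 1 4; 0 0 0) = Δ·Π!·Σ² = 4/63  (sign +1)
I_A²/I_B² = (1/36)/(4/63) = 7/16

7/16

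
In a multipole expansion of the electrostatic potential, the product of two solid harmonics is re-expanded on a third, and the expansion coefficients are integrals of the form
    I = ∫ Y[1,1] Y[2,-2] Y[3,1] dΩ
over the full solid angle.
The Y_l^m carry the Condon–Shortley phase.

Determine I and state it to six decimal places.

-0.082589

Rules hold: Σm=0, L=6 even, 1≤3≤3.
N = 3·5·7 = 105
Δ = 0!·2!·4!/7! = 1/105
Racah Σ t=0..0: t=0:+1/4 = 1/4
⇒ 3j(1 2 3; 0 0 0)² = 3/35, sgn -1
Racah Σ t=0..0: t=0:+1/48 = 1/48
⇒ 3j(1 2 3; 1 -2 1)² = 1/105, sgn +1
4πI² = N·(3j₀)²·(3jₘ)² = 3/35
I = -1·√(0.0857143/4π) = -0.08258890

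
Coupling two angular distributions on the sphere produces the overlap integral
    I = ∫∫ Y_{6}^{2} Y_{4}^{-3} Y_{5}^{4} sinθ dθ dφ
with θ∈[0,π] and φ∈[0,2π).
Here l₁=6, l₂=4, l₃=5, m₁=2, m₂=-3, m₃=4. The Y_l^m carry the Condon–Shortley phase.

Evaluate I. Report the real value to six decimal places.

2 − 3 + 4 = 3 ≠ 0: azimuthal integral kills it; I = 0

0.000000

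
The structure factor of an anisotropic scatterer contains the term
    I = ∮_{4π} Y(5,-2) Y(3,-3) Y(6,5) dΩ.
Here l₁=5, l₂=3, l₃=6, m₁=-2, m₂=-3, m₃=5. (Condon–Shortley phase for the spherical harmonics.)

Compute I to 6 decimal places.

0.169016

Rules hold: Σm=0, L=14 even, 2≤6≤8.
N = 11·7·13 = 1001
Δ = 2!·8!·4!/15! = 1/675675
Racah Σ t=0..2: t=0:+1/8640 t=1:−1/2304 t=2:+1/8640 = -7/34560
⇒ 3j(5 3 6; 0 0 0)² = 7/429, sgn -1
Racah Σ t=0..0: t=0:+1/241920 = 1/241920
⇒ 3j(5 3 6; -2 -3 5)² = 2/91, sgn -1
4πI² = N·(3j₀)²·(3jₘ)² = 14/39
I = +1·√(0.358974/4π) = 0.16901560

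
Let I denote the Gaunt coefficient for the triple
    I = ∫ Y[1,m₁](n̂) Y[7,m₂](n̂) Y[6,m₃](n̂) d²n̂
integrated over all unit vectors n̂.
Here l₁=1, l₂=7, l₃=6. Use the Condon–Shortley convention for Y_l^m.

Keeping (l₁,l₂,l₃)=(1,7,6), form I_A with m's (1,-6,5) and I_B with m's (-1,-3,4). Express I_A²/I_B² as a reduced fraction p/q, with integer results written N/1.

l's match ⇒ only the (l;m) 3-j factors differ between A and B.
A: triangle coeff Δ(1,7,6) = 1/1365; Σ_t [0,0]: t=0:+1/79833600 = 1/79833600; (3j)²=2/35 [(1 7 6; 1 -6 5)], sign=-1
B: triangle coeff Δ(1,7,6) = 1/1365; Σ_t [2,2]: t=2:+1/14515200 = 1/14515200; (3j)²=2/455 [(1 7 6; -1 -3 4)], sign=+1
I_A²/I_B² = (2/35)/(2/455) = 13/1

13/1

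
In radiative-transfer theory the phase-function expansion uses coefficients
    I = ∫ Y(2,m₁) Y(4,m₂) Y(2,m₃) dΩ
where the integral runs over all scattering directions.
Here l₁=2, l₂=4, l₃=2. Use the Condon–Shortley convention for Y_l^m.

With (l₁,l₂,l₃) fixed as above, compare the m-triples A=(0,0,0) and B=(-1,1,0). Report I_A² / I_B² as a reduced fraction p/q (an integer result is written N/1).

6/5

Shared (l₁,l₂,l₃)=(2,4,2): N and (l;000)² cancel in I_A²/I_B².
A: Δ = 4!·0!·4!/9! = 1/630; Racah Σ t=2..2: t=2:+1/16 = 1/16; ⇒ 3j(2 4 2; 0 0 0)² = 2/35, sgn +1
B: Δ = 4!·0!·4!/9! = 1/630; Racah Σ t=3..3: t=3:−1/24 = -1/24; ⇒ 3j(2 4 2; -1 1 0)² = 1/21, sgn -1
I_A²/I_B² = (2/35)/(1/21) = 6/5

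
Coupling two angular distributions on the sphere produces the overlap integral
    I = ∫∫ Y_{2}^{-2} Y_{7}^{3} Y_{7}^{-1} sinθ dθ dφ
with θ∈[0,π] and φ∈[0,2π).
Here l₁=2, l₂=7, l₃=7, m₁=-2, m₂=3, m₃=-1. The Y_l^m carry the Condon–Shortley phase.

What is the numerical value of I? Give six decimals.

Checks pass: Σm=0; 16 even; l₃=7∈[5,9].
(2·2+1)(2·7+1)(2·7+1) = 1125
Δ: 2! 2! 12! / 17! → 1/185640
sum: t=0:+1/2419200 t=1:−1/518400 t=2:+1/2419200 = -1/907200
3j²(2 7 7; 0 0 0) = Δ·Π!·Σ² = 56/3315  (sign +1)
sum: t=2:+1/3870720 = 1/3870720
3j²(2 7 7; -2 3 -1) = Δ·Π!·Σ² = 135/6188  (sign +1)
combine: 4πI² = 1125·56/3315·135/6188 = 20250/48841
take √, sign +1: I = 0.18164160

0.181642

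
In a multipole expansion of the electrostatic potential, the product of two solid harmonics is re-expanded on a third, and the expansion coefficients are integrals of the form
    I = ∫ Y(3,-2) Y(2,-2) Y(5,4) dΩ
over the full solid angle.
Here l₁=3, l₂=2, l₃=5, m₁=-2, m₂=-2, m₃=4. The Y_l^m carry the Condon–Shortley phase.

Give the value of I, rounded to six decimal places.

Rules hold: Σm=0, L=10 even, 1≤5≤5.
N = 7·5·11 = 385
Δ = 0!·6!·4!/11! = 1/2310
Racah Σ t=0..0: t=0:+1/144 = 1/144
⇒ 3j(3 2 5; 0 0 0)² = 10/231, sgn -1
Racah Σ t=0..0: t=0:+1/2880 = 1/2880
⇒ 3j(3 2 5; -2 -2 4)² = 3/55, sgn -1
4πI² = N·(3j₀)²·(3jₘ)² = 10/11
I = +1·√(0.909091/4π) = 0.26896683

0.268967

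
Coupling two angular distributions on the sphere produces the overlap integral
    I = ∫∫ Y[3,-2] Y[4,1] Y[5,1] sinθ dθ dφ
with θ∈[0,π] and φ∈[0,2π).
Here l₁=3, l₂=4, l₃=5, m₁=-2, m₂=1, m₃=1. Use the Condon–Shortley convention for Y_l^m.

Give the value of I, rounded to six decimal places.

Checks pass: Σm=0; 12 even; l₃=5∈[1,7].
(2·3+1)(2·4+1)(2·5+1) = 693
Δ: 2! 4! 6! / 13! → 1/180180
sum: t=0:+1/576 t=1:−1/144 t=2:+1/576 = -1/288
3j²(3 4 5; 0 0 0) = Δ·Π!·Σ² = 20/1001  (sign +1)
sum: t=1:−1/1152 t=2:+1/432 = 5/3456
3j²(3 4 5; -2 1 1) = Δ·Π!·Σ² = 625/36036  (sign +1)
combine: 4πI² = 693·20/1001·625/36036 = 3125/13013
take √, sign +1: I = 0.13823925

0.138239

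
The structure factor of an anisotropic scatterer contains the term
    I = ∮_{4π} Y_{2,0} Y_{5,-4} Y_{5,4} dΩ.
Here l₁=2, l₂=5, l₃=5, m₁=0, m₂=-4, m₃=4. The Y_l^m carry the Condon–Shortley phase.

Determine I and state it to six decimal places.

Checks pass: Σm=0; 12 even; l₃=5∈[3,7].
(2·2+1)(2·5+1)(2·5+1) = 605
Δ: 2! 2! 8! / 13! → 1/38610
sum: t=0:+1/2880 t=1:−1/576 t=2:+1/2880 = -1/960
3j²(2 5 5; 0 0 0) = Δ·Π!·Σ² = 10/429  (sign +1)
sum: t=0:+1/20160 t=1:−1/40320 = 1/40320
3j²(2 5 5; 0 -4 4) = Δ·Π!·Σ² = 6/715  (sign -1)
combine: 4πI² = 605·10/429·6/715 = 20/169
take √, sign -1: I = -0.09704356

-0.097044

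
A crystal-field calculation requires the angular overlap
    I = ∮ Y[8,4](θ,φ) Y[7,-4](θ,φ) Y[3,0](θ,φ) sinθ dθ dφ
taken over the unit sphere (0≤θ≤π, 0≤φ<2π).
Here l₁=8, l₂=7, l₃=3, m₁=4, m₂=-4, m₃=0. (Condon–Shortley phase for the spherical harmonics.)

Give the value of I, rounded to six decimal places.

-0.033430

m-sum 0 ✓  L=18 even ✓  1≤3≤15 ✓
Π(2lᵢ+1) = 17×15×7 = 1785
triangle coeff Δ(8,7,3) = 1/5290740
Σ_t [5,7]: t=5:−1/7257600 t=6:+1/2073600 t=7:−1/7257600 = 1/4838400
(3j)²=252/20995 [(8 7 3; 0 0 0)], sign=-1
Σ_t [1,3]: t=1:−1/479001600 t=2:+1/29030400 t=3:−1/26127360 = -17/2874009600
(3j)²=17/25935 [(8 7 3; 4 -4 0)], sign=+1
⇒ 4πI² = 4284/305045
I = (-1)√(4284/305045/(4π)) = -0.03343011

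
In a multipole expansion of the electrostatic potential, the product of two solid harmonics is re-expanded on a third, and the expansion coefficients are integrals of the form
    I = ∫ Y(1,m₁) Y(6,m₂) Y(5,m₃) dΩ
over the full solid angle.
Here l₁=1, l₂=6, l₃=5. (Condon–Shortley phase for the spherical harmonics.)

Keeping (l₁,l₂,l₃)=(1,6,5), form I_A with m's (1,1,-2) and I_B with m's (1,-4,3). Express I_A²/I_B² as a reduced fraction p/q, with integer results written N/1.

2/9

Shared (l₁,l₂,l₃)=(1,6,5): N and (l;000)² cancel in I_A²/I_B².
A: Δ = 2!·0!·10!/13! = 1/858; Racah Σ t=0..0: t=0:+1/60480 = 1/60480; ⇒ 3j(1 6 5; 1 1 -2)² = 5/429, sgn -1
B: Δ = 2!·0!·10!/13! = 1/858; Racah Σ t=0..0: t=0:+1/161280 = 1/161280; ⇒ 3j(1 6 5; 1 -4 3)² = 15/286, sgn +1
I_A²/I_B² = (5/429)/(15/286) = 2/9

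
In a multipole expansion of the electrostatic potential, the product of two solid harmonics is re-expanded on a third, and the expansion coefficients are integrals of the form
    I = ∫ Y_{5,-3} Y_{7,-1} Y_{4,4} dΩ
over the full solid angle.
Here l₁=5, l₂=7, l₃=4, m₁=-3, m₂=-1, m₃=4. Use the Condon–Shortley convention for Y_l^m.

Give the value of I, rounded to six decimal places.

0.073615

Rules hold: Σm=0, L=16 even, 2≤4≤12.
N = 11·15·9 = 1485
Δ = 8!·2!·6!/17! = 1/6126120
Racah Σ t=3..5: t=3:−1/69120 t=4:+1/20736 t=5:−1/69120 = 1/51840
⇒ 3j(5 7 4; 0 0 0)² = 280/21879, sgn +1
Racah Σ t=6..6: t=6:+1/2073600 = 1/2073600
⇒ 3j(5 7 4; -3 -1 4)² = 392/109395, sgn +1
4πI² = N·(3j₀)²·(3jₘ)² = 109760/1611753
I = +1·√(0.0680998/4π) = 0.07361526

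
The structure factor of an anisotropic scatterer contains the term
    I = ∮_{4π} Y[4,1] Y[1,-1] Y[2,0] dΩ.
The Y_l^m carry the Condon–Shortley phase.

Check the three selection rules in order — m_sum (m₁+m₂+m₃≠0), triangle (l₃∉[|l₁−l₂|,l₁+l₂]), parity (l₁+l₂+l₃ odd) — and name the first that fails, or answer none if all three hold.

azimuthal sum: 1 − 1 + 0 = 0  ✓
3 ≤ 2 ≤ 5 (triangle on l)  ✗
L = 4 + 1 + 2 = 7 (odd)

triangle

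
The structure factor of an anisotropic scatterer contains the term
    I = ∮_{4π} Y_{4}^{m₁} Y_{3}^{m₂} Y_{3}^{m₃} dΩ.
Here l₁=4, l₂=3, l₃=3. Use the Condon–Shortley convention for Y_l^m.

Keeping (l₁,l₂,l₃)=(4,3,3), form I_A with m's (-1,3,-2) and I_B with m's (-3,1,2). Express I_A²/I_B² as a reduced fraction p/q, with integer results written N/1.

Shared (l₁,l₂,l₃)=(4,3,3): N and (l;000)² cancel in I_A²/I_B².
A: Δ = 4!·4!·2!/11! = 1/34650; Racah Σ t=4..4: t=4:+1/288 = 1/288; ⇒ 3j(4 3 3; -1 3 -2)² = 5/231, sgn -1
B: Δ = 4!·4!·2!/11! = 1/34650; Racah Σ t=3..4: t=3:−1/144 t=4:+1/288 = -1/288; ⇒ 3j(4 3 3; -3 1 2)² = 1/99, sgn +1
I_A²/I_B² = (5/231)/(1/99) = 15/7

15/7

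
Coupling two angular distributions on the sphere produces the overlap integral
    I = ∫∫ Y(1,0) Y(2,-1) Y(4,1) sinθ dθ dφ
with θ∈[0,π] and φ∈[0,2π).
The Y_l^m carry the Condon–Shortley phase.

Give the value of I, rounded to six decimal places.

0.000000

triangle: need 1≤l₃≤3, have 4; I=0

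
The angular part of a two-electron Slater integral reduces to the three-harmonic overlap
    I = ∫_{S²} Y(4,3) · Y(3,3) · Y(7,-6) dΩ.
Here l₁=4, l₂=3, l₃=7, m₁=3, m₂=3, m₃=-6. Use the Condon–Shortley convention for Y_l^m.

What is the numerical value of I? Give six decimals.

0.279120

Rules hold: Σm=0, L=14 even, 1≤7≤7.
N = 9·7·15 = 945
Δ = 0!·8!·6!/15! = 1/45045
Racah Σ t=0..0: t=0:+1/20736 = 1/20736
⇒ 3j(4 3 7; 0 0 0)² = 35/1287, sgn -1
Racah Σ t=0..0: t=0:+1/3628800 = 1/3628800
⇒ 3j(4 3 7; 3 3 -6)² = 4/105, sgn -1
4πI² = N·(3j₀)²·(3jₘ)² = 140/143
I = +1·√(0.979021/4π) = 0.27912007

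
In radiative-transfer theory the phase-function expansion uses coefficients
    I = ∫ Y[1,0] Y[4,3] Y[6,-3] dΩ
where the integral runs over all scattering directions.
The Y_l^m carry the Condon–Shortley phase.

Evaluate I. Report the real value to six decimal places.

0.000000

|1−4|≤6≤1+4 violated ⇒ I = 0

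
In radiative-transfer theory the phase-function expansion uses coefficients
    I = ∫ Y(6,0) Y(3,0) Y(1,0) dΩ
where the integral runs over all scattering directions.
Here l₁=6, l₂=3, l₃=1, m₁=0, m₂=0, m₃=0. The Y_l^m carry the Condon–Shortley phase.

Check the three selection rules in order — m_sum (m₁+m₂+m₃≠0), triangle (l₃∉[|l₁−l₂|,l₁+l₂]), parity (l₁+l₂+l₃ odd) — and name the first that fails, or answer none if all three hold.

m₁+m₂+m₃ = 0 + 0 + 0 = 0  ✓
triangle: |6−3|=3 ≤ l₃=1 ≤ 6+3=9  ✗
parity: l₁+l₂+l₃ = 10 is even

triangle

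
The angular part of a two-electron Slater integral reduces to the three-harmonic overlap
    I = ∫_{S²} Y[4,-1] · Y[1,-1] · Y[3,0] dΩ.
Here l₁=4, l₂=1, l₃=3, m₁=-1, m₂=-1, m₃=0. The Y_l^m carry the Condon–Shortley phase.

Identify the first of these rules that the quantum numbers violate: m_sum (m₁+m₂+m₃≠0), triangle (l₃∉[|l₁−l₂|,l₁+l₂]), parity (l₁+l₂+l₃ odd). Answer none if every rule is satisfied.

m_sum

azimuthal sum: -1 − 1 + 0 = -2  ✗
3 ≤ 3 ≤ 5 (triangle on l)
L = 4 + 1 + 3 = 8 (even)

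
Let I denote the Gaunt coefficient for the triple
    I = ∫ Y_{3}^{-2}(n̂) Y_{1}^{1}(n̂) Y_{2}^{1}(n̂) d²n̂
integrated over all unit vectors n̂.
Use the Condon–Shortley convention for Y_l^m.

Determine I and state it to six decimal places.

Checks pass: Σm=0; 6 even; l₃=2∈[2,4].
(2·3+1)(2·1+1)(2·2+1) = 105
Δ: 2! 4! 0! / 7! → 1/105
sum: t=1:−1/4 = -1/4
3j²(3 1 2; 0 0 0) = Δ·Π!·Σ² = 3/35  (sign -1)
sum: t=2:+1/12 = 1/12
3j²(3 1 2; -2 1 1) = Δ·Π!·Σ² = 2/21  (sign -1)
combine: 4πI² = 105·3/35·2/21 = 6/7
take √, sign +1: I = 0.26116903

0.261169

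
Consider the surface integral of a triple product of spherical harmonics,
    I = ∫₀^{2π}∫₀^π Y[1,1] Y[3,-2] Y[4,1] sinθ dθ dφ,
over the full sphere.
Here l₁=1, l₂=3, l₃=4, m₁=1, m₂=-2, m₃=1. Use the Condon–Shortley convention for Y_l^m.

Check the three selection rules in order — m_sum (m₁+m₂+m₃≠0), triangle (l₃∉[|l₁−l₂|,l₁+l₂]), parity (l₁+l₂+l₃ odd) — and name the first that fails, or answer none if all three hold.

none

Σmᵢ = 0  ✓
l₃∈[|l₁−l₂|,l₁+l₂]=[2,4], have l₃=4  ✓
Σlᵢ = 8 ⇒ even  ✓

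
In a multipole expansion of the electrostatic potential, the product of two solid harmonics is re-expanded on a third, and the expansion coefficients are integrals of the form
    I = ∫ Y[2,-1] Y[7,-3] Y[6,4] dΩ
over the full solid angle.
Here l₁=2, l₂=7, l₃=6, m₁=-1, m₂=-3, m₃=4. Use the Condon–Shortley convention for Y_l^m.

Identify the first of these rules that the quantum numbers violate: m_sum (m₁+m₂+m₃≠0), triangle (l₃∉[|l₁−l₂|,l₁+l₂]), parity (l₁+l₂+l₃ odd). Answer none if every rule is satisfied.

parity

m₁+m₂+m₃ = -1 − 3 + 4 = 0  ✓
triangle: |2−7|=5 ≤ l₃=6 ≤ 2+7=9  ✓
parity: l₁+l₂+l₃ = 15 is odd  ✗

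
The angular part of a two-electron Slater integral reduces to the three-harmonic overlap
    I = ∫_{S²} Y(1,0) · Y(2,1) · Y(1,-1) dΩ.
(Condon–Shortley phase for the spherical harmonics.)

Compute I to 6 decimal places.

Checks pass: Σm=0; 4 even; l₃=1∈[1,3].
(2·1+1)(2·2+1)(2·1+1) = 45
Δ: 2! 0! 2! / 5! → 1/30
sum: t=1:−1/1 = -1/1
3j²(1 2 1; 0 0 0) = Δ·Π!·Σ² = 2/15  (sign +1)
sum: t=1:−1/2 = -1/2
3j²(1 2 1; 0 1 -1) = Δ·Π!·Σ² = 1/10  (sign -1)
combine: 4πI² = 45·2/15·1/10 = 3/5
take √, sign -1: I = -0.21850969

-0.218510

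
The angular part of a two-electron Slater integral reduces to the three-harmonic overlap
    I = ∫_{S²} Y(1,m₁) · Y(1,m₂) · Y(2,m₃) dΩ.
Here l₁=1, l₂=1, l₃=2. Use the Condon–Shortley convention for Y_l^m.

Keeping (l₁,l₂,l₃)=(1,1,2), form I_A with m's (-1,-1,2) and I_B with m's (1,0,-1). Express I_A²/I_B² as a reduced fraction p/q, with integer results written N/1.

Shared (l₁,l₂,l₃)=(1,1,2): N and (l;000)² cancel in I_A²/I_B².
A: Δ = 0!·2!·2!/5! = 1/30; Racah Σ t=0..0: t=0:+1/4 = 1/4; ⇒ 3j(1 1 2; -1 -1 2)² = 1/5, sgn +1
B: Δ = 0!·2!·2!/5! = 1/30; Racah Σ t=0..0: t=0:+1/2 = 1/2; ⇒ 3j(1 1 2; 1 0 -1)² = 1/10, sgn -1
I_A²/I_B² = (1/5)/(1/10) = 2/1

2/1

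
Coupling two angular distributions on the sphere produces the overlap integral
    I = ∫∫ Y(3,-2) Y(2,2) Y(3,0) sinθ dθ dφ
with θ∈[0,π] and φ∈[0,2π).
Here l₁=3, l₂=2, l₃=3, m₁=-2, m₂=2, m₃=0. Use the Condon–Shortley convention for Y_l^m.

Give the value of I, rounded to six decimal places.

Checks pass: Σm=0; 8 even; l₃=3∈[1,5].
(2·3+1)(2·2+1)(2·3+1) = 245
Δ: 2! 4! 2! / 9! → 1/3780
sum: t=0:+1/24 t=1:−1/4 t=2:+1/24 = -1/6
3j²(3 2 3; 0 0 0) = Δ·Π!·Σ² = 4/105  (sign +1)
sum: t=2:+1/24 = 1/24
3j²(3 2 3; -2 2 0) = Δ·Π!·Σ² = 1/21  (sign -1)
combine: 4πI² = 245·4/105·1/21 = 4/9
take √, sign -1: I = -0.18806319

-0.188063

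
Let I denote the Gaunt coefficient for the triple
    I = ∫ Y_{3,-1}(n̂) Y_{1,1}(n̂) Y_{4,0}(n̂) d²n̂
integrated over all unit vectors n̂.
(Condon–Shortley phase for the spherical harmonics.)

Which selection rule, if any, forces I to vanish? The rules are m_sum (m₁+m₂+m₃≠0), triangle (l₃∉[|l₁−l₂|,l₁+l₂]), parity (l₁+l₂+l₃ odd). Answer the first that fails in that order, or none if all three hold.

none

m₁+m₂+m₃ = -1 + 1 + 0 = 0  ✓
triangle: |3−1|=2 ≤ l₃=4 ≤ 3+1=4  ✓
parity: l₁+l₂+l₃ = 8 is even  ✓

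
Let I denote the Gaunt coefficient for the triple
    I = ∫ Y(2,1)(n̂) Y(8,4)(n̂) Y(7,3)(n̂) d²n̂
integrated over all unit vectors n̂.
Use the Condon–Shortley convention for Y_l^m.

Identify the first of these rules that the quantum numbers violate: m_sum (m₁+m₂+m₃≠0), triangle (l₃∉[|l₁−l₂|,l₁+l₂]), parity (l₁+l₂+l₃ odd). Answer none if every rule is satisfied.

m_sum

Σmᵢ = 8  ✗
l₃∈[|l₁−l₂|,l₁+l₂]=[6,10], have l₃=7
Σlᵢ = 17 ⇒ odd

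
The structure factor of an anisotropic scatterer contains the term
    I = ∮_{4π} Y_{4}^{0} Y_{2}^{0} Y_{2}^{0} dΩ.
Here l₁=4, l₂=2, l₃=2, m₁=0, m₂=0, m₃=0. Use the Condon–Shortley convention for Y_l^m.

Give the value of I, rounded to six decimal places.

m-sum 0 ✓  L=8 even ✓  2≤2≤6 ✓
Π(2lᵢ+1) = 9×5×5 = 225
triangle coeff Δ(4,2,2) = 1/630
Σ_t [2,2]: t=2:+1/16 = 1/16
(3j)²=2/35 [(4 2 2; 0 0 0)], sign=+1
(m-triple is (0,0,0) — same symbol as above.)
⇒ 4πI² = 36/49
I = (+1)√(36/49/(4π)) = 0.24179554

0.241796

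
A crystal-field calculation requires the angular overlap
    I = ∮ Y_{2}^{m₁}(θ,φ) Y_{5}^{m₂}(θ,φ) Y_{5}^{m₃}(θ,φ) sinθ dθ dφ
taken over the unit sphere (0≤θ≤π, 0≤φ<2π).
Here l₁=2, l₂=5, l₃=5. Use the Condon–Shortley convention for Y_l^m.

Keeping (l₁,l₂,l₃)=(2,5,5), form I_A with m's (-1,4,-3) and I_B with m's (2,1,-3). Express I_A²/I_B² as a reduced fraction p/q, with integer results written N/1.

Same 2,5,5: normalisation and zero-m 3j drop out of the ratio.
A: Δ: 2! 2! 8! / 13! → 1/38610; sum: t=1:−1/80640 t=2:+1/10080 = 1/11520; 3j²(2 5 5; -1 4 -3) = Δ·Π!·Σ² = 49/1430  (sign +1)
B: Δ: 2! 2! 8! / 13! → 1/38610; sum: t=0:+1/5760 = 1/5760; 3j²(2 5 5; 2 1 -3) = Δ·Π!·Σ² = 56/2145  (sign +1)
I_A²/I_B² = (49/1430)/(56/2145) = 21/16

21/16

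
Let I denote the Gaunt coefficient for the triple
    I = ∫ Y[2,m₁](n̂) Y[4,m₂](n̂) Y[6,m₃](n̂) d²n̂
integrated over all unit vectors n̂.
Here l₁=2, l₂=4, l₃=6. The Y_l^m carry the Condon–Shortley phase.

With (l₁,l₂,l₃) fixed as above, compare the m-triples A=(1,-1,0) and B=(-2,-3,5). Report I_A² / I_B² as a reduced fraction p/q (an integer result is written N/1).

4/11

Shared (l₁,l₂,l₃)=(2,4,6): N and (l;000)² cancel in I_A²/I_B².
A: Δ = 0!·4!·8!/13! = 1/6435; Racah Σ t=0..0: t=0:+1/4320 = 1/4320; ⇒ 3j(2 4 6; 1 -1 0)² = 8/429, sgn +1
B: Δ = 0!·4!·8!/13! = 1/6435; Racah Σ t=0..0: t=0:+1/120960 = 1/120960; ⇒ 3j(2 4 6; -2 -3 5)² = 2/39, sgn -1
I_A²/I_B² = (8/429)/(2/39) = 4/11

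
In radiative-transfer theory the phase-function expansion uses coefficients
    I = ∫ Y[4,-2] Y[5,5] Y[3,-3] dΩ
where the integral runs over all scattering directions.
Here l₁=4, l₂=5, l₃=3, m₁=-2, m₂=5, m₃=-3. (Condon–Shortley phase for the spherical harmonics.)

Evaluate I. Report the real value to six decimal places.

0.138791

Checks pass: Σm=0; 12 even; l₃=3∈[1,9].
(2·4+1)(2·5+1)(2·3+1) = 693
Δ: 6! 2! 4! / 13! → 1/180180
sum: t=2:+1/576 t=3:−1/144 t=4:+1/576 = -1/288
3j²(4 5 3; 0 0 0) = Δ·Π!·Σ² = 20/1001  (sign +1)
sum: t=6:+1/34560 = 1/34560
3j²(4 5 3; -2 5 -3) = Δ·Π!·Σ² = 5/286  (sign +1)
combine: 4πI² = 693·20/1001·5/286 = 450/1859
take √, sign +1: I = 0.13879110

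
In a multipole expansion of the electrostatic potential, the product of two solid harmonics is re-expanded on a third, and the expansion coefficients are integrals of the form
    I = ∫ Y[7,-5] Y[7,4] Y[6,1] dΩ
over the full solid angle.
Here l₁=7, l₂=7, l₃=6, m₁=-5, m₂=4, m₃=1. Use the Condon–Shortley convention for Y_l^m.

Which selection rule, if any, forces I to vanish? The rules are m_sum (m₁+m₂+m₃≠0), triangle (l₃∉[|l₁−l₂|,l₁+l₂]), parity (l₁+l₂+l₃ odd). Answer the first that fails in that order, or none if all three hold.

none

azimuthal sum: -5 + 4 + 1 = 0  ✓
0 ≤ 6 ≤ 14 (triangle on l)  ✓
L = 7 + 7 + 6 = 20 (even)  ✓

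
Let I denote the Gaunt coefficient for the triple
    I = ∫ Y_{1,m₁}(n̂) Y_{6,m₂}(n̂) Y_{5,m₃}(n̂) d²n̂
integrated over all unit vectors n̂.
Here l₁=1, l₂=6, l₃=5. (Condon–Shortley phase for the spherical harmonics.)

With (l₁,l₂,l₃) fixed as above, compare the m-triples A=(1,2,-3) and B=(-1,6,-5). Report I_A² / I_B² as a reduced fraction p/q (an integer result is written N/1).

Same 1,6,5: normalisation and zero-m 3j drop out of the ratio.
A: Δ: 2! 0! 10! / 13! → 1/858; sum: t=0:+1/161280 = 1/161280; 3j²(1 6 5; 1 2 -3) = Δ·Π!·Σ² = 1/143  (sign +1)
B: Δ: 2! 0! 10! / 13! → 1/858; sum: t=2:+1/7257600 = 1/7257600; 3j²(1 6 5; -1 6 -5) = Δ·Π!·Σ² = 1/13  (sign +1)
I_A²/I_B² = (1/143)/(1/13) = 1/11

1/11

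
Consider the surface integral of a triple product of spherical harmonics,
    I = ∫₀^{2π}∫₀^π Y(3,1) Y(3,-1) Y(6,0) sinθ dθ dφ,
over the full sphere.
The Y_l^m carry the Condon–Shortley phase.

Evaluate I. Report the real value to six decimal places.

Rules hold: Σm=0, L=12 even, 0≤6≤6.
N = 7·7·13 = 637
Δ = 0!·6!·6!/13! = 1/12012
Racah Σ t=0..0: t=0:+1/1296 = 1/1296
⇒ 3j(3 3 6; 0 0 0)² = 100/3003, sgn +1
Racah Σ t=0..0: t=0:+1/2304 = 1/2304
⇒ 3j(3 3 6; 1 -1 0)² = 75/4004, sgn +1
4πI² = N·(3j₀)²·(3jₘ)² = 625/1573
I = +1·√(0.39733/4π) = 0.17781595

0.177816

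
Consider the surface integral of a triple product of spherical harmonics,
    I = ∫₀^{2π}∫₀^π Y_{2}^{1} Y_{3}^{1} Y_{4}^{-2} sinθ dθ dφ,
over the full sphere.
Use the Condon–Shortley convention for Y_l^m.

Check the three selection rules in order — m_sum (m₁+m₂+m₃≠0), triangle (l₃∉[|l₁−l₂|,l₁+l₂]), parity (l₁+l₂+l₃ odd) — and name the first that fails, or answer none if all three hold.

azimuthal sum: 1 + 1 − 2 = 0  ✓
1 ≤ 4 ≤ 5 (triangle on l)  ✓
L = 2 + 3 + 4 = 9 (odd)  ✗

parity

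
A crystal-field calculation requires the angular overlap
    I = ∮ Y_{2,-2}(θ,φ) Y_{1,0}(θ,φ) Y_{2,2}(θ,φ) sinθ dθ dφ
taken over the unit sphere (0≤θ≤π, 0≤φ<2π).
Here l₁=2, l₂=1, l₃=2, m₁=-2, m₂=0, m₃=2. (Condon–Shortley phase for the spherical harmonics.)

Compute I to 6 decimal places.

L=5 odd ⇒ parity kills the (l;000) factor ⇒ I = 0

0.000000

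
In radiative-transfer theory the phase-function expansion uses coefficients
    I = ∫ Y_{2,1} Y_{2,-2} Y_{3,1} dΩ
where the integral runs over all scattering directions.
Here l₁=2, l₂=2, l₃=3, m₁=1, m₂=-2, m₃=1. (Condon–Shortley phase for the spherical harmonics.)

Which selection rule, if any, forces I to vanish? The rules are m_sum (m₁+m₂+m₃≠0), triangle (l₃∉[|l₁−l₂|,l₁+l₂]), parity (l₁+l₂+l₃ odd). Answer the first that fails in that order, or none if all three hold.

Σmᵢ = 0  ✓
l₃∈[|l₁−l₂|,l₁+l₂]=[0,4], have l₃=3  ✓
Σlᵢ = 7 ⇒ odd  ✗

parity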